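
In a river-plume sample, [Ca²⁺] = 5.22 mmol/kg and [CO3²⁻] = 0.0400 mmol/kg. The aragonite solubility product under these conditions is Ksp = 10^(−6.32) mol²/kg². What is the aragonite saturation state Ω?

Ksp = 10^(−6.32) = 4.786×10^-7
Ω = [Ca²⁺][CO3²⁻]/Ksp = (5.22×10^-3)(0.0400×10^-3) / 4.786×10^-7 = 0.436

Ω = 0.436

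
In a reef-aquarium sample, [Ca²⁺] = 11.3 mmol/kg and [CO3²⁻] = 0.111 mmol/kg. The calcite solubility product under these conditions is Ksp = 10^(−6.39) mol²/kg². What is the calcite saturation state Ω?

Ω = 3.08

Ksp = 10^(−6.39) = 4.074×10^-7
Ω = [Ca²⁺][CO3²⁻]/Ksp = (11.3×10^-3)(0.111×10^-3) / 4.074×10^-7 = 3.08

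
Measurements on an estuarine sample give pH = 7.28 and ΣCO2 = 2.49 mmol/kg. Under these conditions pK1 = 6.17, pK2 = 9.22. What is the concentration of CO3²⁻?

α₂ = 1 / (1 + [H⁺]/K2 + [H⁺]²/(K1K2)) = 1 / (1 + 10^+1.94 + 10^+0.83)
   = 1 / (1 + 87.096 + 6.7608) = 1/94.857 = 0.01054
[CO3²⁻] = α₂ × DIC = 0.01054 × 2.49 = 0.0262 mmol/kg

[CO3²⁻] = 0.0262 mmol/kg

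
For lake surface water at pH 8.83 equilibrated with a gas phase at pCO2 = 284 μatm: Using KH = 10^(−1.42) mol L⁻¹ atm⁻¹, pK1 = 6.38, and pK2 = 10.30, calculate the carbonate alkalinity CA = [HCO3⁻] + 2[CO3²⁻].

CA = 3.25 mmol/L

[CO2*] = KH · pCO2 = 10^(−1.42) × 284×10^-6 = 1.080×10^-5 mol/L
α₀ = 1/(1 + K1/[H⁺] + K1K2/[H⁺]²) = 1/(1 + 10^+2.45 + 10^+0.98) = 0.003420
DIC = [CO2*]/α₀ = 1.080×10^-5 / 0.003420 = 3.157 mmol/L
CA = (α₁ + 2α₂)·DIC = (0.9639 + 2×0.03266) × 3.157 = 3.25 mmol/L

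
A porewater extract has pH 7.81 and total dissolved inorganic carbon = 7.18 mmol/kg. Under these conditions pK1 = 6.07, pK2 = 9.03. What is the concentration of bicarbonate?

α₁ = 1 / (1 + [H⁺]/K1 + K2/[H⁺]) = 1 / (1 + 10^-1.74 + 10^-1.22)
   = 1 / (1 + 0.018197 + 0.060256) = 1/1.0785 = 0.9273
[HCO3⁻] = α₁ × DIC = 0.9273 × 7.18 = 6.66 mmol/kg

[HCO3⁻] = 6.66 mmol/kg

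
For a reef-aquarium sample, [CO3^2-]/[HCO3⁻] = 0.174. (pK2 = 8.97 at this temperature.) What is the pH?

From K2 = [H⁺][CO3^2-]/[HCO3⁻]:  pH = pK2 + log₁₀([CO3^2-]/[HCO3⁻])
log₁₀(0.174) = -0.759
pH = 8.97 + (-0.759) = 8.21

pH = 8.21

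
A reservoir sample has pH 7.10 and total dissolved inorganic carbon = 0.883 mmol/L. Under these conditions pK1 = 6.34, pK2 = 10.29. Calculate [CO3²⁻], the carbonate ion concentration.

[CO3²⁻] = 0.485 μmol/L

α₂ = 1 / (1 + [H⁺]/K2 + [H⁺]²/(K1K2)) = 1 / (1 + 10^+3.19 + 10^+2.43)
   = 1 / (1 + 1548.8 + 269.15) = 1/1819.0 = 0.0005498
[CO3²⁻] = α₂ × DIC = 0.0005498 × 0.883 = 0.000485 mmol/L = 0.485 μmol/L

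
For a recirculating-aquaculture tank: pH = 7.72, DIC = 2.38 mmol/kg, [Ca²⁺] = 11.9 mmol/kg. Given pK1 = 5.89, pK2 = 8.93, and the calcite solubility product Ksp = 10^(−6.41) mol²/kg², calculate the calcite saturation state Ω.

Ω = 4.17

α₂ = 1 / (1 + [H⁺]/K2 + [H⁺]²/(K1K2)) = 1 / (1 + 10^+1.21 + 10^-0.62)
   = 1 / (1 + 16.218 + 0.23988) = 1/17.458 = 0.05728
[CO3²⁻] = α₂ × DIC = 0.05728 × 2.38 = 0.1363 mmol/kg
Ksp = 10^(−6.41) = 3.890×10^-7
Ω = [Ca²⁺][CO3²⁻]/Ksp = (11.9×10^-3)(1.363×10^-4) / 3.890×10^-7 = 4.17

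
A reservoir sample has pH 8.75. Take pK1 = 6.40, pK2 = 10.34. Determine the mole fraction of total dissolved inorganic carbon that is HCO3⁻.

α₁ = 1 / (1 + [H⁺]/K1 + K2/[H⁺]) = 1 / (1 + 10^-2.35 + 10^-1.59)
   = 1 / (1 + 0.0044668 + 0.025704) = 1/1.0302 = 0.9707

α₁ = 0.971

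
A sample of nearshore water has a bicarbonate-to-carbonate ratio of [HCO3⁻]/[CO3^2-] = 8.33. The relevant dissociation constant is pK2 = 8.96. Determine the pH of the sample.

From K2 = [H⁺][CO3^2-]/[HCO3⁻]:  pH = pK2 − log₁₀([HCO3⁻]/[CO3^2-])
log₁₀(8.33) = +0.921
pH = 8.96 − (+0.921) = 8.04

pH = 8.04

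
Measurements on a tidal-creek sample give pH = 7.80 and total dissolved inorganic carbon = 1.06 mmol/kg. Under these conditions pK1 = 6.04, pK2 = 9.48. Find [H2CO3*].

α₀ = 1 / (1 + K1/[H⁺] + K1K2/[H⁺]²) = 1 / (1 + 10^+1.76 + 10^+0.08)
   = 1 / (1 + 57.544 + 1.2023) = 1/59.746 = 0.01674
[CO2*] = α₀ × DIC = 0.01674 × 1.06 = 0.0177 mmol/kg = 17.7 μmol/kg

[CO2*] = 17.7 μmol/kg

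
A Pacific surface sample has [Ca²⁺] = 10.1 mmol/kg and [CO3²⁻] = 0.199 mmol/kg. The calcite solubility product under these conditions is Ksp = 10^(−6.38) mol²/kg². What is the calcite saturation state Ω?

Ω = 4.82

Ksp = 10^(−6.38) = 4.169×10^-7
Ω = [Ca²⁺][CO3²⁻]/Ksp = (10.1×10^-3)(0.199×10^-3) / 4.169×10^-7 = 4.82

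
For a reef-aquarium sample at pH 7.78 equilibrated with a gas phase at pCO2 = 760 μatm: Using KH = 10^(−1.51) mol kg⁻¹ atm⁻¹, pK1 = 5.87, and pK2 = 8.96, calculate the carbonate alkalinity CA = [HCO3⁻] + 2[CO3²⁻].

CA = 2.16 mmol/kg

[CO2*] = KH · pCO2 = 10^(−1.51) × 760×10^-6 = 2.349×10^-5 mol/kg
α₀ = 1/(1 + K1/[H⁺] + K1K2/[H⁺]²) = 1/(1 + 10^+1.91 + 10^+0.73) = 0.01141
DIC = [CO2*]/α₀ = 2.349×10^-5 / 0.01141 = 2.059 mmol/kg
CA = (α₁ + 2α₂)·DIC = (0.9273 + 2×0.06127) × 2.059 = 2.16 mmol/kg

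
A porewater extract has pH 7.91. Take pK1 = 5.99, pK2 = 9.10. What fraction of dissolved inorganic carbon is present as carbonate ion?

α₂ = 0.0600

α₂ = 1 / (1 + [H⁺]/K2 + [H⁺]²/(K1K2)) = 1 / (1 + 10^+1.19 + 10^-0.73)
   = 1 / (1 + 15.488 + 0.18621) = 1/16.674 = 0.05997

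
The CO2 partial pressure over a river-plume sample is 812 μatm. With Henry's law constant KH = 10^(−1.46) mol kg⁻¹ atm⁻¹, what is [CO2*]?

KH = 10^(−1.46) = 3.467×10^-2 mol kg⁻¹ atm⁻¹
[CO2*] = KH · pCO2 = 3.467×10^-2 × 812×10^-6 atm = 2.82×10^-5 mol/kg

[CO2*] = 28.2 μmol/kg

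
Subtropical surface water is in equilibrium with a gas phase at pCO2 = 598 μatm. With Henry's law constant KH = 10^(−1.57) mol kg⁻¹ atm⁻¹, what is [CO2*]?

[CO2*] = 16.1 μmol/kg

KH = 10^(−1.57) = 2.692×10^-2 mol kg⁻¹ atm⁻¹
[CO2*] = KH · pCO2 = 2.692×10^-2 × 598×10^-6 atm = 1.61×10^-5 mol/kg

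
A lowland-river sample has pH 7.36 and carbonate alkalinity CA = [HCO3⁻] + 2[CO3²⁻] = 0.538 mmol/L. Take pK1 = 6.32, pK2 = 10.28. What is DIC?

CA = [HCO3⁻] + 2[CO3²⁻] = (α₁ + 2α₂)·DIC
At pH 7.36: [H⁺]/K1 = 10^-1.04 = 0.091201, K2/[H⁺] = 10^-2.92 = 0.0012023
α₁ = 1/(1 + 0.091201 + 0.0012023) = 1/1.0924 = 0.9154; α₂ = α₁·K2/[H⁺] = 0.001101
α₁ + 2α₂ = 0.9176
DIC = CA / (α₁ + 2α₂) = 0.538 / 0.9176 = 0.586 mmol/L

DIC = 0.586 mmol/L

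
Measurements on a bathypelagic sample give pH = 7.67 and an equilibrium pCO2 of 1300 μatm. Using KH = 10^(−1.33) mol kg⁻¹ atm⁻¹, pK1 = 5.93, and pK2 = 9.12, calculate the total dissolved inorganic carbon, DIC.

[CO2*] = KH · pCO2 = 10^(−1.33) × 1300×10^-6 = 6.081×10^-5 mol/kg
α₀ = 1/(1 + K1/[H⁺] + K1K2/[H⁺]²) = 1/(1 + 10^+1.74 + 10^+0.29) = 0.01727
DIC = [CO2*]/α₀ = 6.081×10^-5 / 0.01727 = 3.52 mmol/kg

DIC = 3.52 mmol/kg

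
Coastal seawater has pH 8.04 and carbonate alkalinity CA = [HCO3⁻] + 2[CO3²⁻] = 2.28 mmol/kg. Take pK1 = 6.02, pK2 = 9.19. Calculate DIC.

DIC = 2.16 mmol/kg

CA = [HCO3⁻] + 2[CO3²⁻] = (α₁ + 2α₂)·DIC
At pH 8.04: [H⁺]/K1 = 10^-2.02 = 0.0095499, K2/[H⁺] = 10^-1.15 = 0.070795
α₁ = 1/(1 + 0.0095499 + 0.070795) = 1/1.0803 = 0.9256; α₂ = α₁·K2/[H⁺] = 0.06553
α₁ + 2α₂ = 1.0567
DIC = CA / (α₁ + 2α₂) = 2.28 / 1.0567 = 2.16 mmol/kg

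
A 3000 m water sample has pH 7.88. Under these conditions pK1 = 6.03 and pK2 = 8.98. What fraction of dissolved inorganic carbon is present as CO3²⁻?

α₂ = 0.0726

α₂ = 1 / (1 + [H⁺]/K2 + [H⁺]²/(K1K2)) = 1 / (1 + 10^+1.10 + 10^-0.75)
   = 1 / (1 + 12.589 + 0.17783) = 1/13.767 = 0.07264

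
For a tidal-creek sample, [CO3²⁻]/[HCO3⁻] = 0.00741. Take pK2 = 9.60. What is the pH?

pH = 7.47

From K2 = [H⁺][CO3²⁻]/[HCO3⁻]:  pH = pK2 + log₁₀([CO3²⁻]/[HCO3⁻])
log₁₀(0.00741) = -2.130
pH = 9.60 + (-2.130) = 7.47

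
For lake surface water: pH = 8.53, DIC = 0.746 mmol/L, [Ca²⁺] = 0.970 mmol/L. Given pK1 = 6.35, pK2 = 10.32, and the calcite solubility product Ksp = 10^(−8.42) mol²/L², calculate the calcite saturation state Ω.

α₂ = 1 / (1 + [H⁺]/K2 + [H⁺]²/(K1K2)) = 1 / (1 + 10^+1.79 + 10^-0.39)
   = 1 / (1 + 61.660 + 0.40738) = 1/63.067 = 0.01586
[CO3²⁻] = α₂ × DIC = 0.01586 × 0.746 = 0.01183 mmol/L = 11.83 μmol/L
Ksp = 10^(−8.42) = 3.802×10^-9
Ω = [Ca²⁺][CO3²⁻]/Ksp = (0.970×10^-3)(1.183×10^-5) / 3.802×10^-9 = 3.02

Ω = 3.02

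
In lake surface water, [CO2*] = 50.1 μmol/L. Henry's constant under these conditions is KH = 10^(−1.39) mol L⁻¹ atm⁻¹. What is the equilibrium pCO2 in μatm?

KH = 10^(−1.39) = 4.074×10^-2 mol L⁻¹ atm⁻¹
pCO2 = [CO2*]/KH = 50.1×10^-6 / 4.074×10^-2 = 1.23×10^-3 atm = 1230 μatm

pCO2 = 1230 μatm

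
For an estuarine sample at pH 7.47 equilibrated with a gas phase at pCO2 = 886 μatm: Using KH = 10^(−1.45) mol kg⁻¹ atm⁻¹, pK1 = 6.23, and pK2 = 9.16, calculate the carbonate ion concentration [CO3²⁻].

[CO3²⁻] = 11.2 μmol/kg

[CO2*] = KH · pCO2 = 10^(−1.45) × 886×10^-6 = 3.144×10^-5 mol/kg
α₀ = 1/(1 + K1/[H⁺] + K1K2/[H⁺]²) = 1/(1 + 10^+1.24 + 10^-0.45) = 0.05338
DIC = [CO2*]/α₀ = 3.144×10^-5 / 0.05338 = 0.5889 mmol/kg
[CO3²⁻] = α₂·DIC; α₂ = 0.01894, so [CO3²⁻] = 0.01894 × 0.5889 = 0.0112 mmol/kg = 11.2 μmol/kg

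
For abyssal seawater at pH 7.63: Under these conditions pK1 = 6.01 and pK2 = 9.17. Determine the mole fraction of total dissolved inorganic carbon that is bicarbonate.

α₁ = 0.950

α₁ = 1 / (1 + [H⁺]/K1 + K2/[H⁺]) = 1 / (1 + 10^-1.62 + 10^-1.54)
   = 1 / (1 + 0.023988 + 0.028840) = 1/1.0528 = 0.9498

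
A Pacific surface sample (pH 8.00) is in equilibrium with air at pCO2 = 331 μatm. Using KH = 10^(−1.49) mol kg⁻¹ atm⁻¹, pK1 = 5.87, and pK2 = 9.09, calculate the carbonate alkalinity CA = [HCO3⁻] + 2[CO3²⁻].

[CO2*] = KH · pCO2 = 10^(−1.49) × 331×10^-6 = 1.071×10^-5 mol/kg
α₀ = 1/(1 + K1/[H⁺] + K1K2/[H⁺]²) = 1/(1 + 10^+2.13 + 10^+1.04) = 0.006809
DIC = [CO2*]/α₀ = 1.071×10^-5 / 0.006809 = 1.573 mmol/kg
CA = (α₁ + 2α₂)·DIC = (0.9185 + 2×0.07466) × 1.573 = 1.68 mmol/kg

CA = 1.68 mmol/kg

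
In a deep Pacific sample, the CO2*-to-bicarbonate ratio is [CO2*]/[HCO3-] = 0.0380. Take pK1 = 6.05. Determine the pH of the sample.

pH = 7.47

From K1 = [H⁺][HCO3-]/[CO2*]:  pH = pK1 − log₁₀([CO2*]/[HCO3-])
log₁₀(0.0380) = -1.420
pH = 6.05 − (-1.420) = 7.47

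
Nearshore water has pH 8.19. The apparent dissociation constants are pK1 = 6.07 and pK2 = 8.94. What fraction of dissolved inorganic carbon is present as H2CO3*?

α₀ = 0.00640

α₀ = 1 / (1 + K1/[H⁺] + K1K2/[H⁺]²) = 1 / (1 + 10^+2.12 + 10^+1.37)
   = 1 / (1 + 131.83 + 23.442) = 1/156.27 = 0.006399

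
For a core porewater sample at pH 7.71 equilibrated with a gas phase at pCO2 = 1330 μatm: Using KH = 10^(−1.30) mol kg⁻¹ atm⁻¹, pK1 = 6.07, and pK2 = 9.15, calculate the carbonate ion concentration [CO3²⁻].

[CO3²⁻] = 0.106 mmol/kg

[CO2*] = KH · pCO2 = 10^(−1.30) × 1330×10^-6 = 6.666×10^-5 mol/kg
α₀ = 1/(1 + K1/[H⁺] + K1K2/[H⁺]²) = 1/(1 + 10^+1.64 + 10^+0.20) = 0.02163
DIC = [CO2*]/α₀ = 6.666×10^-5 / 0.02163 = 3.082 mmol/kg
[CO3²⁻] = α₂·DIC; α₂ = 0.03428, so [CO3²⁻] = 0.03428 × 3.082 = 0.106 mmol/kg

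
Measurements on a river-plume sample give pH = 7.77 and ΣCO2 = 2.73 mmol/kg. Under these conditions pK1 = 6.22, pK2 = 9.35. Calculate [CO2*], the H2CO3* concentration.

[CO2*] = 0.0730 mmol/kg

α₀ = 1 / (1 + K1/[H⁺] + K1K2/[H⁺]²) = 1 / (1 + 10^+1.55 + 10^-0.03)
   = 1 / (1 + 35.481 + 0.93325) = 1/37.415 = 0.02673
[CO2*] = α₀ × DIC = 0.02673 × 2.73 = 0.0730 mmol/kg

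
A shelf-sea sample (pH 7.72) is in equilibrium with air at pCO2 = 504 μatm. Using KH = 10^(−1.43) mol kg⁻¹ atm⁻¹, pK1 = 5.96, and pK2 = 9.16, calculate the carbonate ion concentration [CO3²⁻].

[CO3²⁻] = 0.0391 mmol/kg

[CO2*] = KH · pCO2 = 10^(−1.43) × 504×10^-6 = 1.873×10^-5 mol/kg
α₀ = 1/(1 + K1/[H⁺] + K1K2/[H⁺]²) = 1/(1 + 10^+1.76 + 10^+0.32) = 0.01649
DIC = [CO2*]/α₀ = 1.873×10^-5 / 0.01649 = 1.135 mmol/kg
[CO3²⁻] = α₂·DIC; α₂ = 0.03446, so [CO3²⁻] = 0.03446 × 1.135 = 0.0391 mmol/kg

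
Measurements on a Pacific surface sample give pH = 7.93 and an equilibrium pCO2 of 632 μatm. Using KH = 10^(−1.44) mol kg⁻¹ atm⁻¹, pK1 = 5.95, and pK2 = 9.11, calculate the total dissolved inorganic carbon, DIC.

DIC = 2.36 mmol/kg

[CO2*] = KH · pCO2 = 10^(−1.44) × 632×10^-6 = 2.295×10^-5 mol/kg
α₀ = 1/(1 + K1/[H⁺] + K1K2/[H⁺]²) = 1/(1 + 10^+1.98 + 10^+0.80) = 0.009727
DIC = [CO2*]/α₀ = 2.295×10^-5 / 0.009727 = 2.36 mmol/kg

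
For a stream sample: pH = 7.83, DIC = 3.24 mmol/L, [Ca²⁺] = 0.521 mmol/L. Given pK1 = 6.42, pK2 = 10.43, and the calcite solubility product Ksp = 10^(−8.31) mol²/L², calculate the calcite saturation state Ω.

Ω = 0.831

α₂ = 1 / (1 + [H⁺]/K2 + [H⁺]²/(K1K2)) = 1 / (1 + 10^+2.60 + 10^+1.19)
   = 1 / (1 + 398.11 + 15.488) = 1/414.60 = 0.002412
[CO3²⁻] = α₂ × DIC = 0.002412 × 3.24 = 0.007815 mmol/L = 7.815 μmol/L
Ksp = 10^(−8.31) = 4.898×10^-9
Ω = [Ca²⁺][CO3²⁻]/Ksp = (0.521×10^-3)(7.815×10^-6) / 4.898×10^-9 = 0.831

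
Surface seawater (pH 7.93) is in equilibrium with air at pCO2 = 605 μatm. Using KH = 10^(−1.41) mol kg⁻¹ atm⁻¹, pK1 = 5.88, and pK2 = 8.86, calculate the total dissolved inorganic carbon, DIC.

DIC = 2.97 mmol/kg

[CO2*] = KH · pCO2 = 10^(−1.41) × 605×10^-6 = 2.354×10^-5 mol/kg
α₀ = 1/(1 + K1/[H⁺] + K1K2/[H⁺]²) = 1/(1 + 10^+2.05 + 10^+1.12) = 0.007912
DIC = [CO2*]/α₀ = 2.354×10^-5 / 0.007912 = 2.97 mmol/kg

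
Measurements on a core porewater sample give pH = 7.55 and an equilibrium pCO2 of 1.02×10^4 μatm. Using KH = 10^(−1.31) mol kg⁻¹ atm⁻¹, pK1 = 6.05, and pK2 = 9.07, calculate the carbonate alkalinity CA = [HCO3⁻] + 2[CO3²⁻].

[CO2*] = KH · pCO2 = 10^(−1.31) × 1.02×10^4×10^-6 = 4.996×10^-4 mol/kg
α₀ = 1/(1 + K1/[H⁺] + K1K2/[H⁺]²) = 1/(1 + 10^+1.50 + 10^-0.02) = 0.02978
DIC = [CO2*]/α₀ = 4.996×10^-4 / 0.02978 = 16.77 mmol/kg
CA = (α₁ + 2α₂)·DIC = (0.9418 + 2×0.02844) × 16.77 = 16.8 mmol/kg

CA = 16.8 mmol/kg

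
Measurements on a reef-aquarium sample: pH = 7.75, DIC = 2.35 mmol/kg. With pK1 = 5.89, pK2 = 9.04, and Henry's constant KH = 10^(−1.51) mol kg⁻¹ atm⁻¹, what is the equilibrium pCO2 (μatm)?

pCO2 = 986 μatm

α₀ = 1 / (1 + K1/[H⁺] + K1K2/[H⁺]²) = 1 / (1 + 10^+1.86 + 10^+0.57)
   = 1 / (1 + 72.444 + 3.7154) = 1/77.159 = 0.01296
[CO2*] = α₀ × DIC = 0.01296 × 2.35 = 0.03046 mmol/kg
pCO2 = [CO2*]/KH = 3.046×10^-5 / 3.090×10^-2 = 986 μatm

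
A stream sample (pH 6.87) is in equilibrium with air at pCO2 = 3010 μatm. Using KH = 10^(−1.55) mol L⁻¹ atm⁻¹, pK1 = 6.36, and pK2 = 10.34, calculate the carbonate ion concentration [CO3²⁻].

[CO3²⁻] = 0.0930 μmol/L

[CO2*] = KH · pCO2 = 10^(−1.55) × 3010×10^-6 = 8.483×10^-5 mol/L
α₀ = 1/(1 + K1/[H⁺] + K1K2/[H⁺]²) = 1/(1 + 10^+0.51 + 10^-2.96) = 0.2360
DIC = [CO2*]/α₀ = 8.483×10^-5 / 0.2360 = 0.3594 mmol/L
[CO3²⁻] = α₂·DIC; α₂ = 0.0002588, so [CO3²⁻] = 0.0002588 × 0.3594 = 9.30×10^-5 mmol/L = 0.0930 μmol/L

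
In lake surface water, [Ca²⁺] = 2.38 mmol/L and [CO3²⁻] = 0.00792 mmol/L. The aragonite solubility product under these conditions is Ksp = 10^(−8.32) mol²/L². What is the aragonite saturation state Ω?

Ksp = 10^(−8.32) = 4.786×10^-9
Ω = [Ca²⁺][CO3²⁻]/Ksp = (2.38×10^-3)(0.00792×10^-3) / 4.786×10^-9 = 3.94

Ω = 3.94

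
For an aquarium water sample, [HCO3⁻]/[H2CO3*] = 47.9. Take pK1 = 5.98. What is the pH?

pH = 7.66

From K1 = [H⁺][HCO3⁻]/[H2CO3*]:  pH = pK1 + log₁₀([HCO3⁻]/[H2CO3*])
log₁₀(47.9) = +1.680
pH = 5.98 + (+1.680) = 7.66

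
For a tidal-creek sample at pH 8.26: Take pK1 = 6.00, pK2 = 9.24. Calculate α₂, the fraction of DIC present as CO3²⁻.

α₂ = 1 / (1 + [H⁺]/K2 + [H⁺]²/(K1K2)) = 1 / (1 + 10^+0.98 + 10^-1.28)
   = 1 / (1 + 9.5499 + 0.052481) = 1/10.602 = 0.09432

α₂ = 0.0943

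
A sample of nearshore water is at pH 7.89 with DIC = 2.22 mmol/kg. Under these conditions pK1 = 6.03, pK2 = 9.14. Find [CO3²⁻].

[CO3²⁻] = 0.117 mmol/kg

α₂ = 1 / (1 + [H⁺]/K2 + [H⁺]²/(K1K2)) = 1 / (1 + 10^+1.25 + 10^-0.61)
   = 1 / (1 + 17.783 + 0.24547) = 1/19.028 = 0.05255
[CO3²⁻] = α₂ × DIC = 0.05255 × 2.22 = 0.117 mmol/kg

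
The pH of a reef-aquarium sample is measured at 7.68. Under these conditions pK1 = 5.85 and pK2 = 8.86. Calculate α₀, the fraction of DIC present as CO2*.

α₀ = 1 / (1 + K1/[H⁺] + K1K2/[H⁺]²) = 1 / (1 + 10^+1.83 + 10^+0.65)
   = 1 / (1 + 67.608 + 4.4668) = 1/73.075 = 0.01368

α₀ = 0.0137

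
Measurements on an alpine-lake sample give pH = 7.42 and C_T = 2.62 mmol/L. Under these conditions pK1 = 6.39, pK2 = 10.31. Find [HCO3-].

α₁ = 1 / (1 + [H⁺]/K1 + K2/[H⁺]) = 1 / (1 + 10^-1.03 + 10^-2.89)
   = 1 / (1 + 0.093325 + 0.0012882) = 1/1.0946 = 0.9136
[HCO3⁻] = α₁ × DIC = 0.9136 × 2.62 = 2.39 mmol/L

[HCO3⁻] = 2.39 mmol/L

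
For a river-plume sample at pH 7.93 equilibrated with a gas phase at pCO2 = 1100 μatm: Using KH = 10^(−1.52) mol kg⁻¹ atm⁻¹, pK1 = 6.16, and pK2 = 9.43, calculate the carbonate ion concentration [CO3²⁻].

[CO2*] = KH · pCO2 = 10^(−1.52) × 1100×10^-6 = 3.322×10^-5 mol/kg
α₀ = 1/(1 + K1/[H⁺] + K1K2/[H⁺]²) = 1/(1 + 10^+1.77 + 10^+0.27) = 0.01620
DIC = [CO2*]/α₀ = 3.322×10^-5 / 0.01620 = 2.051 mmol/kg
[CO3²⁻] = α₂·DIC; α₂ = 0.03016, so [CO3²⁻] = 0.03016 × 2.051 = 0.0619 mmol/kg

[CO3²⁻] = 0.0619 mmol/kg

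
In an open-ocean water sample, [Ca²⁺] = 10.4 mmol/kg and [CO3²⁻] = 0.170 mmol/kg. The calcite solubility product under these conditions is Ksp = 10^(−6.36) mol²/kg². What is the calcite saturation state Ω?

Ksp = 10^(−6.36) = 4.365×10^-7
Ω = [Ca²⁺][CO3²⁻]/Ksp = (10.4×10^-3)(0.170×10^-3) / 4.365×10^-7 = 4.05

Ω = 4.05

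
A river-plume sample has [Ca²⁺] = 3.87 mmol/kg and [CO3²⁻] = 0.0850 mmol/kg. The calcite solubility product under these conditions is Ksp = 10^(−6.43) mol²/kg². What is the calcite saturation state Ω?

Ω = 0.885

Ksp = 10^(−6.43) = 3.715×10^-7
Ω = [Ca²⁺][CO3²⁻]/Ksp = (3.87×10^-3)(0.0850×10^-3) / 3.715×10^-7 = 0.885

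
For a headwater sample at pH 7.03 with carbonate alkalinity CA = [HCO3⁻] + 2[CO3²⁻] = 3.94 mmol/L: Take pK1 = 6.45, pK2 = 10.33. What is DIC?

CA = [HCO3⁻] + 2[CO3²⁻] = (α₁ + 2α₂)·DIC
At pH 7.03: [H⁺]/K1 = 10^-0.58 = 0.26303, K2/[H⁺] = 10^-3.30 = 0.00050119
α₁ = 1/(1 + 0.26303 + 0.00050119) = 1/1.2635 = 0.7914; α₂ = α₁·K2/[H⁺] = 0.0003967
α₁ + 2α₂ = 0.7922
DIC = CA / (α₁ + 2α₂) = 3.94 / 0.7922 = 4.97 mmol/L

DIC = 4.97 mmol/L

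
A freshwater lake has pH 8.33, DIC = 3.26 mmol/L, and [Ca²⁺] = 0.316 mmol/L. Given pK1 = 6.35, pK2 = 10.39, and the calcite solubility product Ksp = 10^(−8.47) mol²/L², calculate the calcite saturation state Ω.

α₂ = 1 / (1 + [H⁺]/K2 + [H⁺]²/(K1K2)) = 1 / (1 + 10^+2.06 + 10^+0.08)
   = 1 / (1 + 114.82 + 1.2023) = 1/117.02 = 0.008546
[CO3²⁻] = α₂ × DIC = 0.008546 × 3.26 = 0.02786 mmol/L
Ksp = 10^(−8.47) = 3.388×10^-9
Ω = [Ca²⁺][CO3²⁻]/Ksp = (0.316×10^-3)(2.786×10^-5) / 3.388×10^-9 = 2.60

Ω = 2.60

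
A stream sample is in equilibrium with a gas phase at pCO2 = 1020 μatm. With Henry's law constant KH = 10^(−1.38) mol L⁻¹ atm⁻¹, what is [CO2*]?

KH = 10^(−1.38) = 4.169×10^-2 mol L⁻¹ atm⁻¹
[CO2*] = KH · pCO2 = 4.169×10^-2 × 1020×10^-6 atm = 4.25×10^-5 mol/L

[CO2*] = 42.5 μmol/L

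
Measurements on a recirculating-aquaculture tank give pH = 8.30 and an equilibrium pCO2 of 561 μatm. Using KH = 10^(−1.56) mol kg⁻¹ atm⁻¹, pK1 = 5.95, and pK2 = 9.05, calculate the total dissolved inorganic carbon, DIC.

[CO2*] = KH · pCO2 = 10^(−1.56) × 561×10^-6 = 1.545×10^-5 mol/kg
α₀ = 1/(1 + K1/[H⁺] + K1K2/[H⁺]²) = 1/(1 + 10^+2.35 + 10^+1.60) = 0.003778
DIC = [CO2*]/α₀ = 1.545×10^-5 / 0.003778 = 4.09 mmol/kg

DIC = 4.09 mmol/kg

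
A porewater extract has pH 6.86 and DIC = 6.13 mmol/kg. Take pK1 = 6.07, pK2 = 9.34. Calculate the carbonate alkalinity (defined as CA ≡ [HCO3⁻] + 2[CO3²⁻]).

CA = [HCO3⁻] + 2[CO3²⁻] = (α₁ + 2α₂)·DIC
At pH 6.86: [H⁺]/K1 = 10^-0.79 = 0.16218, K2/[H⁺] = 10^-2.48 = 0.0033113
α₁ = 1/(1 + 0.16218 + 0.0033113) = 1/1.1655 = 0.8580; α₂ = α₁·K2/[H⁺] = 0.002841
α₁ + 2α₂ = 0.8637
CA = 0.8637 × 6.13 = 5.29 mmol/kg

CA = 5.29 mmol/kg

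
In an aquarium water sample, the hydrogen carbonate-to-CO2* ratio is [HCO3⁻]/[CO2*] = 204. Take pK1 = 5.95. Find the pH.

From K1 = [H⁺][HCO3⁻]/[CO2*]:  pH = pK1 + log₁₀([HCO3⁻]/[CO2*])
log₁₀(204) = +2.310
pH = 5.95 + (+2.310) = 8.26

pH = 8.26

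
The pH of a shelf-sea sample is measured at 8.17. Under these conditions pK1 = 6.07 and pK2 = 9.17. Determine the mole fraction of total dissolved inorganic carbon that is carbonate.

α₂ = 0.0903

α₂ = 1 / (1 + [H⁺]/K2 + [H⁺]²/(K1K2)) = 1 / (1 + 10^+1.00 + 10^-1.10)
   = 1 / (1 + 10.000 + 0.079433) = 1/11.079 = 0.09026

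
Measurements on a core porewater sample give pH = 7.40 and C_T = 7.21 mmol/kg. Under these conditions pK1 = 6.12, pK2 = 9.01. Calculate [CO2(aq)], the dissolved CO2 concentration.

[CO2*] = 0.351 mmol/kg

α₀ = 1 / (1 + K1/[H⁺] + K1K2/[H⁺]²) = 1 / (1 + 10^+1.28 + 10^-0.33)
   = 1 / (1 + 19.055 + 0.46774) = 1/20.522 = 0.04873
[CO2*] = α₀ × DIC = 0.04873 × 7.21 = 0.351 mmol/kg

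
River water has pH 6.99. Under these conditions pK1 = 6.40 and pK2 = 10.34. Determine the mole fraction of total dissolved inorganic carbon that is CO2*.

α₀ = 1 / (1 + K1/[H⁺] + K1K2/[H⁺]²) = 1 / (1 + 10^+0.59 + 10^-2.76)
   = 1 / (1 + 3.8905 + 0.0017378) = 1/4.8922 = 0.2044

α₀ = 0.204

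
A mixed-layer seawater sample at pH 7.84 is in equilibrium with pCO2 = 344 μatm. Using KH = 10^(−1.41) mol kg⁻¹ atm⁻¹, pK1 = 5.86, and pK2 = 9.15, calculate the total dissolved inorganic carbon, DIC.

DIC = 1.35 mmol/kg

[CO2*] = KH · pCO2 = 10^(−1.41) × 344×10^-6 = 1.338×10^-5 mol/kg
α₀ = 1/(1 + K1/[H⁺] + K1K2/[H⁺]²) = 1/(1 + 10^+1.98 + 10^+0.67) = 0.009884
DIC = [CO2*]/α₀ = 1.338×10^-5 / 0.009884 = 1.35 mmol/kg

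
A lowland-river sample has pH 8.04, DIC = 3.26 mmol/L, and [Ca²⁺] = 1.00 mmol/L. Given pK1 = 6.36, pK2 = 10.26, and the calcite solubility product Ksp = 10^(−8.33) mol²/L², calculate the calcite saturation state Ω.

Ω = 4.09

α₂ = 1 / (1 + [H⁺]/K2 + [H⁺]²/(K1K2)) = 1 / (1 + 10^+2.22 + 10^+0.54)
   = 1 / (1 + 165.96 + 3.4674) = 1/170.43 = 0.005868
[CO3²⁻] = α₂ × DIC = 0.005868 × 3.26 = 0.01913 mmol/L = 19.13 μmol/L
Ksp = 10^(−8.33) = 4.677×10^-9
Ω = [Ca²⁺][CO3²⁻]/Ksp = (1.00×10^-3)(1.913×10^-5) / 4.677×10^-9 = 4.09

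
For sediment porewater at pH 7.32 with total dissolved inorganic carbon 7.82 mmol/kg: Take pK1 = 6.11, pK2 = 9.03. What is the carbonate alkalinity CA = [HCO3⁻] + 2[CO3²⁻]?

CA = [HCO3⁻] + 2[CO3²⁻] = (α₁ + 2α₂)·DIC
At pH 7.32: [H⁺]/K1 = 10^-1.21 = 0.061660, K2/[H⁺] = 10^-1.71 = 0.019498
α₁ = 1/(1 + 0.061660 + 0.019498) = 1/1.0812 = 0.9249; α₂ = α₁·K2/[H⁺] = 0.01803
α₁ + 2α₂ = 0.9610
CA = 0.9610 × 7.82 = 7.52 mmol/kg

CA = 7.52 mmol/kg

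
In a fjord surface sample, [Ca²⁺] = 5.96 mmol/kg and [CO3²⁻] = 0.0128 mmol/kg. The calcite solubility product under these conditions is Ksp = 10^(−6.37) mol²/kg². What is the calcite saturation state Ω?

Ω = 0.179

Ksp = 10^(−6.37) = 4.266×10^-7
Ω = [Ca²⁺][CO3²⁻]/Ksp = (5.96×10^-3)(0.0128×10^-3) / 4.266×10^-7 = 0.179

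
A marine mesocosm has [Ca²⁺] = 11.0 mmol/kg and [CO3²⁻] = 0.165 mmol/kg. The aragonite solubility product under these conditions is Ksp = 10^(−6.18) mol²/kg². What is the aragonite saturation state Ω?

Ksp = 10^(−6.18) = 6.607×10^-7
Ω = [Ca²⁺][CO3²⁻]/Ksp = (11.0×10^-3)(0.165×10^-3) / 6.607×10^-7 = 2.75

Ω = 2.75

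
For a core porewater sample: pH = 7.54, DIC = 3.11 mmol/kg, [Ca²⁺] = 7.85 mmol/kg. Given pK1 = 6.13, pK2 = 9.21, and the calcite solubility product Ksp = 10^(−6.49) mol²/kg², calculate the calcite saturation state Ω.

α₂ = 1 / (1 + [H⁺]/K2 + [H⁺]²/(K1K2)) = 1 / (1 + 10^+1.67 + 10^+0.26)
   = 1 / (1 + 46.774 + 1.8197) = 1/49.593 = 0.02016
[CO3²⁻] = α₂ × DIC = 0.02016 × 3.11 = 0.06271 mmol/kg
Ksp = 10^(−6.49) = 3.236×10^-7
Ω = [Ca²⁺][CO3²⁻]/Ksp = (7.85×10^-3)(6.271×10^-5) / 3.236×10^-7 = 1.52

Ω = 1.52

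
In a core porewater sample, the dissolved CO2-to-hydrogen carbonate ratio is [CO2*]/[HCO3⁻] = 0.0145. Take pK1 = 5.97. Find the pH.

From K1 = [H⁺][HCO3⁻]/[CO2*]:  pH = pK1 − log₁₀([CO2*]/[HCO3⁻])
log₁₀(0.0145) = -1.839
pH = 5.97 − (-1.839) = 7.81

pH = 7.81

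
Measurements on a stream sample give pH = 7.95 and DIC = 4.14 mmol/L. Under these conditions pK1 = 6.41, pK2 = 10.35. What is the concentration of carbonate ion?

[CO3²⁻] = 16.0 μmol/L

α₂ = 1 / (1 + [H⁺]/K2 + [H⁺]²/(K1K2)) = 1 / (1 + 10^+2.40 + 10^+0.86)
   = 1 / (1 + 251.19 + 7.2444) = 1/259.43 = 0.003855
[CO3²⁻] = α₂ × DIC = 0.003855 × 4.14 = 0.0160 mmol/L = 16.0 μmol/L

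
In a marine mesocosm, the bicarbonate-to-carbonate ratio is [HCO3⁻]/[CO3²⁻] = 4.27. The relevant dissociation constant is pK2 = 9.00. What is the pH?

From K2 = [H⁺][CO3²⁻]/[HCO3⁻]:  pH = pK2 − log₁₀([HCO3⁻]/[CO3²⁻])
log₁₀(4.27) = +0.630
pH = 9.00 − (+0.630) = 8.37

pH = 8.37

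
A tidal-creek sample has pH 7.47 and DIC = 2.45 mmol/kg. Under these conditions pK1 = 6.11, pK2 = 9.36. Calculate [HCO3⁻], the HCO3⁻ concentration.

[HCO3⁻] = 2.32 mmol/kg

α₁ = 1 / (1 + [H⁺]/K1 + K2/[H⁺]) = 1 / (1 + 10^-1.36 + 10^-1.89)
   = 1 / (1 + 0.043652 + 0.012882) = 1/1.0565 = 0.9465
[HCO3⁻] = α₁ × DIC = 0.9465 × 2.45 = 2.32 mmol/kg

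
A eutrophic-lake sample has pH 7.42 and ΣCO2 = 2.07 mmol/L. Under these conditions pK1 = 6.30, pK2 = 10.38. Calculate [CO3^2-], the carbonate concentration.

[CO3²⁻] = 2.11 μmol/L

α₂ = 1 / (1 + [H⁺]/K2 + [H⁺]²/(K1K2)) = 1 / (1 + 10^+2.96 + 10^+1.84)
   = 1 / (1 + 912.01 + 69.183) = 1/982.19 = 0.001018
[CO3²⁻] = α₂ × DIC = 0.001018 × 2.07 = 0.00211 mmol/L = 2.11 μmol/L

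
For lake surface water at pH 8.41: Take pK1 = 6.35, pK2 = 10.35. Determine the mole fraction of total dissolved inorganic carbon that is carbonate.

α₂ = 0.0113

α₂ = 1 / (1 + [H⁺]/K2 + [H⁺]²/(K1K2)) = 1 / (1 + 10^+1.94 + 10^-0.12)
   = 1 / (1 + 87.096 + 0.75858) = 1/88.855 = 0.01125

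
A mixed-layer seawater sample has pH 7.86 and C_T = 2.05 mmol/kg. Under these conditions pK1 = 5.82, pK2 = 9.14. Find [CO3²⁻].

α₂ = 1 / (1 + [H⁺]/K2 + [H⁺]²/(K1K2)) = 1 / (1 + 10^+1.28 + 10^-0.76)
   = 1 / (1 + 19.055 + 0.17378) = 1/20.228 = 0.04944
[CO3²⁻] = α₂ × DIC = 0.04944 × 2.05 = 0.101 mmol/kg

[CO3²⁻] = 0.101 mmol/kg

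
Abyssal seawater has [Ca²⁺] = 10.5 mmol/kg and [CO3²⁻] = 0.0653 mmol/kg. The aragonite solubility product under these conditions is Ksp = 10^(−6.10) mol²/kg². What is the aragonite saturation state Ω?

Ω = 0.863

Ksp = 10^(−6.10) = 7.943×10^-7
Ω = [Ca²⁺][CO3²⁻]/Ksp = (10.5×10^-3)(0.0653×10^-3) / 7.943×10^-7 = 0.863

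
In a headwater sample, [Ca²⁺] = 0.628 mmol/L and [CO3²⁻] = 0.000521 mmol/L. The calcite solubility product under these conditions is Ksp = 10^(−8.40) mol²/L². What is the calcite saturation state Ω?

Ksp = 10^(−8.40) = 3.981×10^-9
Ω = [Ca²⁺][CO3²⁻]/Ksp = (0.628×10^-3)(0.000521×10^-3) / 3.981×10^-9 = 0.0822

Ω = 0.0822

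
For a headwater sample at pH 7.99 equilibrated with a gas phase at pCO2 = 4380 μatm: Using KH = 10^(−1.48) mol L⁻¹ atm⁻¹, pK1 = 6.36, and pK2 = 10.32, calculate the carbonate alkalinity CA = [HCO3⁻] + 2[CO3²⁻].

CA = 6.24 mmol/L

[CO2*] = KH · pCO2 = 10^(−1.48) × 4380×10^-6 = 1.450×10^-4 mol/L
α₀ = 1/(1 + K1/[H⁺] + K1K2/[H⁺]²) = 1/(1 + 10^+1.63 + 10^-0.70) = 0.02280
DIC = [CO2*]/α₀ = 1.450×10^-4 / 0.02280 = 6.361 mmol/L
CA = (α₁ + 2α₂)·DIC = (0.9726 + 2×0.004549) × 6.361 = 6.24 mmol/L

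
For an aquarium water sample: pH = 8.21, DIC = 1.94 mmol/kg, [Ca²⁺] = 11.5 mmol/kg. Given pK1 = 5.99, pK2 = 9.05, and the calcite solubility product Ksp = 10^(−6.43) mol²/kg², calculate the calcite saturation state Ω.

α₂ = 1 / (1 + [H⁺]/K2 + [H⁺]²/(K1K2)) = 1 / (1 + 10^+0.84 + 10^-1.38)
   = 1 / (1 + 6.9183 + 0.041687) = 1/7.9600 = 0.1256
[CO3²⁻] = α₂ × DIC = 0.1256 × 1.94 = 0.2437 mmol/kg
Ksp = 10^(−6.43) = 3.715×10^-7
Ω = [Ca²⁺][CO3²⁻]/Ksp = (11.5×10^-3)(2.437×10^-4) / 3.715×10^-7 = 7.54

Ω = 7.54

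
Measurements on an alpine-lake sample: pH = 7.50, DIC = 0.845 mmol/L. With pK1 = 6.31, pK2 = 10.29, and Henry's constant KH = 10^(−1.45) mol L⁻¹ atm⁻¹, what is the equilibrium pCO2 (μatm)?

pCO2 = 1440 μatm

α₀ = 1 / (1 + K1/[H⁺] + K1K2/[H⁺]²) = 1 / (1 + 10^+1.19 + 10^-1.60)
   = 1 / (1 + 15.488 + 0.025119) = 1/16.513 = 0.06056
[CO2*] = α₀ × DIC = 0.06056 × 0.845 = 0.05117 mmol/L
pCO2 = [CO2*]/KH = 5.117×10^-5 / 3.548×10^-2 = 1440 μatm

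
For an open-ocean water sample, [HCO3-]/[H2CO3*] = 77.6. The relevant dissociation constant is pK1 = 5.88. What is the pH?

From K1 = [H⁺][HCO3-]/[H2CO3*]:  pH = pK1 + log₁₀([HCO3-]/[H2CO3*])
log₁₀(77.6) = +1.890
pH = 5.88 + (+1.890) = 7.77

pH = 7.77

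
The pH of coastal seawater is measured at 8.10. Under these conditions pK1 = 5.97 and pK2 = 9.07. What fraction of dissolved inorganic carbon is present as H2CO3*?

α₀ = 1 / (1 + K1/[H⁺] + K1K2/[H⁺]²) = 1 / (1 + 10^+2.13 + 10^+1.16)
   = 1 / (1 + 134.90 + 14.454) = 1/150.35 = 0.006651

α₀ = 0.00665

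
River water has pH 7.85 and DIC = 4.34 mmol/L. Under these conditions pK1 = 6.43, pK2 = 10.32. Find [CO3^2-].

[CO3²⁻] = 14.1 μmol/L

α₂ = 1 / (1 + [H⁺]/K2 + [H⁺]²/(K1K2)) = 1 / (1 + 10^+2.47 + 10^+1.05)
   = 1 / (1 + 295.12 + 11.220) = 1/307.34 = 0.003254
[CO3²⁻] = α₂ × DIC = 0.003254 × 4.34 = 0.0141 mmol/L = 14.1 μmol/L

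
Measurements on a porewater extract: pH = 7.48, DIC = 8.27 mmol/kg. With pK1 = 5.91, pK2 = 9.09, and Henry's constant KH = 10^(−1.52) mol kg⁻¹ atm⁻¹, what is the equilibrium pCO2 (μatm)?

pCO2 = 7010 μatm

α₀ = 1 / (1 + K1/[H⁺] + K1K2/[H⁺]²) = 1 / (1 + 10^+1.57 + 10^-0.04)
   = 1 / (1 + 37.154 + 0.91201) = 1/39.066 = 0.02560
[CO2*] = α₀ × DIC = 0.02560 × 8.27 = 0.2117 mmol/kg
pCO2 = [CO2*]/KH = 2.117×10^-4 / 3.020×10^-2 = 7010 μatm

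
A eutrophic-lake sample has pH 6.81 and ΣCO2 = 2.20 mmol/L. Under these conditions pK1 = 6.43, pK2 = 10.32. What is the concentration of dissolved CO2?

[CO2*] = 0.647 mmol/L

α₀ = 1 / (1 + K1/[H⁺] + K1K2/[H⁺]²) = 1 / (1 + 10^+0.38 + 10^-3.13)
   = 1 / (1 + 2.3988 + 0.00074131) = 1/3.3996 = 0.2942
[CO2*] = α₀ × DIC = 0.2942 × 2.20 = 0.647 mmol/L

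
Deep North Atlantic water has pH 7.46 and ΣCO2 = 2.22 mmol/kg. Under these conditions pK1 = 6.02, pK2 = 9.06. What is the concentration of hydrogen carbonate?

[HCO3⁻] = 2.09 mmol/kg

α₁ = 1 / (1 + [H⁺]/K1 + K2/[H⁺]) = 1 / (1 + 10^-1.44 + 10^-1.60)
   = 1 / (1 + 0.036308 + 0.025119) = 1/1.0614 = 0.9421
[HCO3⁻] = α₁ × DIC = 0.9421 × 2.22 = 2.09 mmol/kg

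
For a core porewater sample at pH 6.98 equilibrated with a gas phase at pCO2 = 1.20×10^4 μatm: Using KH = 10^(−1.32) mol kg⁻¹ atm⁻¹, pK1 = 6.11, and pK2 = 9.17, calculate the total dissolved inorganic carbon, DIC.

DIC = 4.86 mmol/kg

[CO2*] = KH · pCO2 = 10^(−1.32) × 1.20×10^4×10^-6 = 5.744×10^-4 mol/kg
α₀ = 1/(1 + K1/[H⁺] + K1K2/[H⁺]²) = 1/(1 + 10^+0.87 + 10^-1.32) = 0.1182
DIC = [CO2*]/α₀ = 5.744×10^-4 / 0.1182 = 4.86 mmol/kg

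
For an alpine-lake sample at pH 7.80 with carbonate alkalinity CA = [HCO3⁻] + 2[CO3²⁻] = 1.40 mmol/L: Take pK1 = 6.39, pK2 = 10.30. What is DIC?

CA = [HCO3⁻] + 2[CO3²⁻] = (α₁ + 2α₂)·DIC
At pH 7.80: [H⁺]/K1 = 10^-1.41 = 0.038905, K2/[H⁺] = 10^-2.50 = 0.0031623
α₁ = 1/(1 + 0.038905 + 0.0031623) = 1/1.0421 = 0.9596; α₂ = α₁·K2/[H⁺] = 0.003035
α₁ + 2α₂ = 0.9657
DIC = CA / (α₁ + 2α₂) = 1.40 / 0.9657 = 1.45 mmol/L

DIC = 1.45 mmol/L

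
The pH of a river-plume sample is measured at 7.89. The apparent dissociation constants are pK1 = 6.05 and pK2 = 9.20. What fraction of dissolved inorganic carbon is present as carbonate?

α₂ = 1 / (1 + [H⁺]/K2 + [H⁺]²/(K1K2)) = 1 / (1 + 10^+1.31 + 10^-0.53)
   = 1 / (1 + 20.417 + 0.29512) = 1/21.713 = 0.04606

α₂ = 0.0461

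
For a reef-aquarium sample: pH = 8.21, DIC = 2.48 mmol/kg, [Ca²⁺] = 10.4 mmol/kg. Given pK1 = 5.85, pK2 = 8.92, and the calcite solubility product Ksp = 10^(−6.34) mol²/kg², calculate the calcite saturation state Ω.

α₂ = 1 / (1 + [H⁺]/K2 + [H⁺]²/(K1K2)) = 1 / (1 + 10^+0.71 + 10^-1.65)
   = 1 / (1 + 5.1286 + 0.022387) = 1/6.1510 = 0.1626
[CO3²⁻] = α₂ × DIC = 0.1626 × 2.48 = 0.4032 mmol/kg
Ksp = 10^(−6.34) = 4.571×10^-7
Ω = [Ca²⁺][CO3²⁻]/Ksp = (10.4×10^-3)(4.032×10^-4) / 4.571×10^-7 = 9.17

Ω = 9.17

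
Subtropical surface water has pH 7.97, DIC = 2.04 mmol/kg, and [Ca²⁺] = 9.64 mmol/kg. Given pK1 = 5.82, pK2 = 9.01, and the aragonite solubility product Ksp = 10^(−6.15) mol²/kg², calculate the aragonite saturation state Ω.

Ω = 2.31

α₂ = 1 / (1 + [H⁺]/K2 + [H⁺]²/(K1K2)) = 1 / (1 + 10^+1.04 + 10^-1.11)
   = 1 / (1 + 10.965 + 0.077625) = 1/12.042 = 0.08304
[CO3²⁻] = α₂ × DIC = 0.08304 × 2.04 = 0.1694 mmol/kg
Ksp = 10^(−6.15) = 7.079×10^-7
Ω = [Ca²⁺][CO3²⁻]/Ksp = (9.64×10^-3)(1.694×10^-4) / 7.079×10^-7 = 2.31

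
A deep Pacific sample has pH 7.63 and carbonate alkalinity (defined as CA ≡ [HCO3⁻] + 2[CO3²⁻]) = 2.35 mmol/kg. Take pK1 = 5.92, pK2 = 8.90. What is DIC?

DIC = 2.28 mmol/kg

CA = [HCO3⁻] + 2[CO3²⁻] = (α₁ + 2α₂)·DIC
At pH 7.63: [H⁺]/K1 = 10^-1.71 = 0.019498, K2/[H⁺] = 10^-1.27 = 0.053703
α₁ = 1/(1 + 0.019498 + 0.053703) = 1/1.0732 = 0.9318; α₂ = α₁·K2/[H⁺] = 0.05004
α₁ + 2α₂ = 1.0319
DIC = CA / (α₁ + 2α₂) = 2.35 / 1.0319 = 2.28 mmol/kg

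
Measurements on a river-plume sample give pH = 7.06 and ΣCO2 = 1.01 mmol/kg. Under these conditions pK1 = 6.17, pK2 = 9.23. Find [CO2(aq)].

α₀ = 1 / (1 + K1/[H⁺] + K1K2/[H⁺]²) = 1 / (1 + 10^+0.89 + 10^-1.28)
   = 1 / (1 + 7.7625 + 0.052481) = 1/8.8150 = 0.1134
[CO2*] = α₀ × DIC = 0.1134 × 1.01 = 0.115 mmol/kg

[CO2*] = 0.115 mmol/kg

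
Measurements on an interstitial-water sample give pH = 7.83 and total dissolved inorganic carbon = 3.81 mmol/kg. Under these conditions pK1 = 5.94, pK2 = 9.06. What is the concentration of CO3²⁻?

[CO3²⁻] = 0.209 mmol/kg

α₂ = 1 / (1 + [H⁺]/K2 + [H⁺]²/(K1K2)) = 1 / (1 + 10^+1.23 + 10^-0.66)
   = 1 / (1 + 16.982 + 0.21878) = 1/18.201 = 0.05494
[CO3²⁻] = α₂ × DIC = 0.05494 × 3.81 = 0.209 mmol/kg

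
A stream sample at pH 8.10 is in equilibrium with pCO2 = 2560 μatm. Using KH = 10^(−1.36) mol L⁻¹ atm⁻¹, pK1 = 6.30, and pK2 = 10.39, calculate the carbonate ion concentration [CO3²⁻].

[CO3²⁻] = 0.0362 mmol/L

[CO2*] = KH · pCO2 = 10^(−1.36) × 2560×10^-6 = 1.117×10^-4 mol/L
α₀ = 1/(1 + K1/[H⁺] + K1K2/[H⁺]²) = 1/(1 + 10^+1.80 + 10^-0.49) = 0.01552
DIC = [CO2*]/α₀ = 1.117×10^-4 / 0.01552 = 7.199 mmol/L
[CO3²⁻] = α₂·DIC; α₂ = 0.005023, so [CO3²⁻] = 0.005023 × 7.199 = 0.0362 mmol/L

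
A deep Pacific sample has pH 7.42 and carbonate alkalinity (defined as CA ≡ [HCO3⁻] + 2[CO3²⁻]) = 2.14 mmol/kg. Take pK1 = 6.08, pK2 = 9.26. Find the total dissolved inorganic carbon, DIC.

CA = [HCO3⁻] + 2[CO3²⁻] = (α₁ + 2α₂)·DIC
At pH 7.42: [H⁺]/K1 = 10^-1.34 = 0.045709, K2/[H⁺] = 10^-1.84 = 0.014454
α₁ = 1/(1 + 0.045709 + 0.014454) = 1/1.0602 = 0.9433; α₂ = α₁·K2/[H⁺] = 0.01363
α₁ + 2α₂ = 0.9705
DIC = CA / (α₁ + 2α₂) = 2.14 / 0.9705 = 2.21 mmol/kg

DIC = 2.21 mmol/kg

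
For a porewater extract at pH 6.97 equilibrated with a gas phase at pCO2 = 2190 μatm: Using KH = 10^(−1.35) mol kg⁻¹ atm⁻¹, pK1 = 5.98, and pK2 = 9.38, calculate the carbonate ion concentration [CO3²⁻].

[CO3²⁻] = 3.72 μmol/kg

[CO2*] = KH · pCO2 = 10^(−1.35) × 2190×10^-6 = 9.782×10^-5 mol/kg
α₀ = 1/(1 + K1/[H⁺] + K1K2/[H⁺]²) = 1/(1 + 10^+0.99 + 10^-1.42) = 0.09250
DIC = [CO2*]/α₀ = 9.782×10^-5 / 0.09250 = 1.058 mmol/kg
[CO3²⁻] = α₂·DIC; α₂ = 0.003517, so [CO3²⁻] = 0.003517 × 1.058 = 0.00372 mmol/kg = 3.72 μmol/kg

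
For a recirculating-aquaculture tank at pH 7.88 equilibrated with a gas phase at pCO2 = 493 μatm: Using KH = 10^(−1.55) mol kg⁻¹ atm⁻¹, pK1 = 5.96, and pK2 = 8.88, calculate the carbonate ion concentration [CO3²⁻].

[CO3²⁻] = 0.116 mmol/kg

[CO2*] = KH · pCO2 = 10^(−1.55) × 493×10^-6 = 1.389×10^-5 mol/kg
α₀ = 1/(1 + K1/[H⁺] + K1K2/[H⁺]²) = 1/(1 + 10^+1.92 + 10^+0.92) = 0.01081
DIC = [CO2*]/α₀ = 1.389×10^-5 / 0.01081 = 1.285 mmol/kg
[CO3²⁻] = α₂·DIC; α₂ = 0.08993, so [CO3²⁻] = 0.08993 × 1.285 = 0.116 mmol/kg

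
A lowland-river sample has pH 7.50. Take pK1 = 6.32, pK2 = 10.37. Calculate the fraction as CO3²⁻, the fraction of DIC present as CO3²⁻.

α₂ = 1 / (1 + [H⁺]/K2 + [H⁺]²/(K1K2)) = 1 / (1 + 10^+2.87 + 10^+1.69)
   = 1 / (1 + 741.31 + 48.978) = 1/791.29 = 0.001264

α₂ = 0.00126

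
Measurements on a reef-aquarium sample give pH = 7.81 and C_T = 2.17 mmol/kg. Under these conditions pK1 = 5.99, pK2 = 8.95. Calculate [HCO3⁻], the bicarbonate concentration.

[HCO3⁻] = 2.00 mmol/kg

α₁ = 1 / (1 + [H⁺]/K1 + K2/[H⁺]) = 1 / (1 + 10^-1.82 + 10^-1.14)
   = 1 / (1 + 0.015136 + 0.072444) = 1/1.0876 = 0.9195
[HCO3⁻] = α₁ × DIC = 0.9195 × 2.17 = 2.00 mmol/kg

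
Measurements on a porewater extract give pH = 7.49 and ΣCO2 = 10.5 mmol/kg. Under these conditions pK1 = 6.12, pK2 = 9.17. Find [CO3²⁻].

[CO3²⁻] = 0.206 mmol/kg

α₂ = 1 / (1 + [H⁺]/K2 + [H⁺]²/(K1K2)) = 1 / (1 + 10^+1.68 + 10^+0.31)
   = 1 / (1 + 47.863 + 2.0417) = 1/50.905 = 0.01964
[CO3²⁻] = α₂ × DIC = 0.01964 × 10.5 = 0.206 mmol/kg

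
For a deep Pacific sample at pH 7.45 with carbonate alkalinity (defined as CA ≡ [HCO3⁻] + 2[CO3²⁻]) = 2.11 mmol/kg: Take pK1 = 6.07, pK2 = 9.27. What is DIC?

CA = [HCO3⁻] + 2[CO3²⁻] = (α₁ + 2α₂)·DIC
At pH 7.45: [H⁺]/K1 = 10^-1.38 = 0.041687, K2/[H⁺] = 10^-1.82 = 0.015136
α₁ = 1/(1 + 0.041687 + 0.015136) = 1/1.0568 = 0.9462; α₂ = α₁·K2/[H⁺] = 0.01432
α₁ + 2α₂ = 0.9749
DIC = CA / (α₁ + 2α₂) = 2.11 / 0.9749 = 2.16 mmol/kg

DIC = 2.16 mmol/kg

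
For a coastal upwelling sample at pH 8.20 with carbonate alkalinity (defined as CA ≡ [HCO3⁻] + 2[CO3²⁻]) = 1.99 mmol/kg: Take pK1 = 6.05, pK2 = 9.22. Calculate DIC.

CA = [HCO3⁻] + 2[CO3²⁻] = (α₁ + 2α₂)·DIC
At pH 8.20: [H⁺]/K1 = 10^-2.15 = 0.0070795, K2/[H⁺] = 10^-1.02 = 0.095499
α₁ = 1/(1 + 0.0070795 + 0.095499) = 1/1.1026 = 0.9070; α₂ = α₁·K2/[H⁺] = 0.08661
α₁ + 2α₂ = 1.0802
DIC = CA / (α₁ + 2α₂) = 1.99 / 1.0802 = 1.84 mmol/kg

DIC = 1.84 mmol/kg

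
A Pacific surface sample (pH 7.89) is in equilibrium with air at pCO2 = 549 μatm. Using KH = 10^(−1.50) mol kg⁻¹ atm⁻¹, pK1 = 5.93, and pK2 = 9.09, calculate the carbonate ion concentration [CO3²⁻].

[CO2*] = KH · pCO2 = 10^(−1.50) × 549×10^-6 = 1.736×10^-5 mol/kg
α₀ = 1/(1 + K1/[H⁺] + K1K2/[H⁺]²) = 1/(1 + 10^+1.96 + 10^+0.76) = 0.01021
DIC = [CO2*]/α₀ = 1.736×10^-5 / 0.01021 = 1.701 mmol/kg
[CO3²⁻] = α₂·DIC; α₂ = 0.05875, so [CO3²⁻] = 0.05875 × 1.701 = 0.0999 mmol/kg

[CO3²⁻] = 0.0999 mmol/kg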